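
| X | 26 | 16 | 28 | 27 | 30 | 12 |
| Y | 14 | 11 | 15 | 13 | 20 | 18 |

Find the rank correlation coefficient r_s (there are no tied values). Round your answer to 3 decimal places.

0.371

Rank X: 3, 2, 5, 4, 6, 1
Rank Y: 3, 1, 4, 2, 6, 5
d = rank(X) − rank(Y): 0, 1, 1, 2, 0, -4; Σd² = 22
ρ = 1 − 6Σd² / [n(n²−1)] = 1 − 6×22 / (6×35) = 1 − 132/210 ≈ 0.371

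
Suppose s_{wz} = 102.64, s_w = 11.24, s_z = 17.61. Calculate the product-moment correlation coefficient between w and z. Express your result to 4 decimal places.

0.5186

r = Cov(w,z) / (s_w · s_z) = 102.64 / (11.24 × 17.61)
  = 102.64 / 197.9364 ≈ 0.5186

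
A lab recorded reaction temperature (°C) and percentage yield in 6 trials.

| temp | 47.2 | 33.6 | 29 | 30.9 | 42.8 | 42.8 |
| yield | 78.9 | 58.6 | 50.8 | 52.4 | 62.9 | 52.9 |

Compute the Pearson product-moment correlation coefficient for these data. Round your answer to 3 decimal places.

0.746

n = 6, Σx = 226.3, Σy = 356.5, Σx² = 8816.29, Σy² = 21740.39, Σxy = 13741.64
nΣxy − ΣxΣy = 82449.84 − 80675.95 = 1773.89
nΣx² − (Σx)² = 52897.74 − 51211.69 = 1686.05; nΣy² − (Σy)² = 130442.34 − 127092.25 = 3350.09
r = 1773.89 / √(1686.05 × 3350.09) = 1773.89 / 2376.6403 ≈ 0.746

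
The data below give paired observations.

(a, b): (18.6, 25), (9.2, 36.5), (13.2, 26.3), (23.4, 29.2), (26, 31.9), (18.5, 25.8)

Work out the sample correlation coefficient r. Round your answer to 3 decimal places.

-0.238

n = 6, Σa = 108.9, Σb = 174.7, Σa² = 2170.65, Σb² = 5184.83, Σab = 3137.94
nΣab − ΣaΣb = 18827.64 − 19024.83 = -197.19
nΣa² − (Σa)² = 13023.9 − 11859.21 = 1164.69; nΣb² − (Σb)² = 31108.98 − 30520.09 = 588.89
r = -197.19 / √(1164.69 × 588.89) = -197.19 / 828.1753 ≈ -0.238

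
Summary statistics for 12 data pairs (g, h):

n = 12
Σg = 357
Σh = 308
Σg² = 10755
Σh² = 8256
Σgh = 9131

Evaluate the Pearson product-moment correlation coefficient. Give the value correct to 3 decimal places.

-0.147

r = (nΣgh − ΣgΣh) / √[(nΣg² − (Σg)²)(nΣh² − (Σh)²)]
Numerator: 12×9131 − 357×308 = -384
Denominator: √[(129060 − 127449)(99072 − 94864)] = √[1611 × 4208] = 2603.6682
r = -384 / 2603.6682 ≈ -0.147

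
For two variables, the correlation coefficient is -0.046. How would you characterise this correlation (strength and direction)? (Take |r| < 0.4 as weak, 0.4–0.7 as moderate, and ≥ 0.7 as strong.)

weak negative

r = -0.046 < 0 so the relationship is negative.
|r| = 0.046, which falls in the weak range.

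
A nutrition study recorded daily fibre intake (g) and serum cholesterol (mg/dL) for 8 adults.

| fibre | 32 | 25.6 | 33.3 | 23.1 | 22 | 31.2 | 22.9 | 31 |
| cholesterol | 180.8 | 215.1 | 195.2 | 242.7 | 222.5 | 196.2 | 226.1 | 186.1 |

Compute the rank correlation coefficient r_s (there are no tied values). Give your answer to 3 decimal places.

Rank fibre: 7, 4, 8, 3, 1, 6, 2, 5
Rank cholesterol: 1, 5, 3, 8, 6, 4, 7, 2
d = rank(fibre) − rank(cholesterol): 6, -1, 5, -5, -5, 2, -5, 3; Σd² = 150
ρ = 1 − 6Σd² / [n(n²−1)] = 1 − 6×150 / (8×63) = 1 − 900/504 ≈ -0.786

-0.786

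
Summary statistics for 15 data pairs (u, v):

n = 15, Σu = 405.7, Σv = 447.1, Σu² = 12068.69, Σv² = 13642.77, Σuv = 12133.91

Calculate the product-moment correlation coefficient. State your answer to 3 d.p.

r = (nΣuv − ΣuΣv) / √[(nΣu² − (Σu)²)(nΣv² − (Σv)²)]
Numerator: 15×12133.91 − 405.7×447.1 = 620.18
Denominator: √[(181030.35 − 164592.49)(204641.55 − 199898.41)] = √[16437.86 × 4743.14] = 8829.8964
r = 620.18 / 8829.8964 ≈ 0.070

0.070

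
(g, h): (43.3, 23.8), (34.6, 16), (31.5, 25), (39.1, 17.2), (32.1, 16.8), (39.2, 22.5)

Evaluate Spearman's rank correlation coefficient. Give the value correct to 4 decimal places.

0.0857

Rank g: 6, 3, 1, 4, 2, 5
Rank h: 5, 1, 6, 3, 2, 4
d = rank(g) − rank(h): 1, 2, -5, 1, 0, 1; Σd² = 32
ρ = 1 − 6Σd² / [n(n²−1)] = 1 − 6×32 / (6×35) = 1 − 192/210 ≈ 0.0857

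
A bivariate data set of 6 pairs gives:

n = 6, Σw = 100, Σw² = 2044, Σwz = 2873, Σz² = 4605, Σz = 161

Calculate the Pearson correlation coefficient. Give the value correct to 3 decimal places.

r = (nΣwz − ΣwΣz) / √[(nΣw² − (Σw)²)(nΣz² − (Σz)²)]
Numerator: 6×2873 − 100×161 = 1138
Denominator: √[(12264 − 10000)(27630 − 25921)] = √[2264 × 1709] = 1967.0221
r = 1138 / 1967.0221 ≈ 0.579

0.579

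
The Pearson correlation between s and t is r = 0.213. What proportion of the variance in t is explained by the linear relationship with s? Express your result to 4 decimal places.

r² = (0.213)² = 0.0454

0.0454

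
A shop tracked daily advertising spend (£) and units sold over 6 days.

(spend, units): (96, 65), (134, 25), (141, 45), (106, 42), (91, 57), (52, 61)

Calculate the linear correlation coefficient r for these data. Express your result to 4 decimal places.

-0.7243

n = 6, Σx = 620, Σy = 295, Σx² = 69274, Σy² = 15609, Σxy = 28746
nΣxy − ΣxΣy = 172476 − 182900 = -10424
nΣx² − (Σx)² = 415644 − 384400 = 31244; nΣy² − (Σy)² = 93654 − 87025 = 6629
r = -10424 / √(31244 × 6629) = -10424 / 14391.5418 ≈ -0.7243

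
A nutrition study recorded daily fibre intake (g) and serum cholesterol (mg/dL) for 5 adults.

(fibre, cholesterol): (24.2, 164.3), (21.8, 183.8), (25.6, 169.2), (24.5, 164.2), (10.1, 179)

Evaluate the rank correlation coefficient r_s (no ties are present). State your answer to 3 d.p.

Rank fibre: 3, 2, 5, 4, 1
Rank cholesterol: 2, 5, 3, 1, 4
d = rank(fibre) − rank(cholesterol): 1, -3, 2, 3, -3; Σd² = 32
ρ = 1 − 6Σd² / [n(n²−1)] = 1 − 6×32 / (5×24) = 1 − 192/120 ≈ -0.600

-0.600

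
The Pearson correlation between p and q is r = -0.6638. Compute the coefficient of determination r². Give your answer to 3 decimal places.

0.441

r² = (-0.6638)² = 0.441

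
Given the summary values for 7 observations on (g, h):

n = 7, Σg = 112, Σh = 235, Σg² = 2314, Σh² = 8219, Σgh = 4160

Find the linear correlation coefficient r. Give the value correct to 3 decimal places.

0.964

r = (nΣgh − ΣgΣh) / √[(nΣg² − (Σg)²)(nΣh² − (Σh)²)]
Numerator: 7×4160 − 112×235 = 2800
Denominator: √[(16198 − 12544)(57533 − 55225)] = √[3654 × 2308] = 2904.0372
r = 2800 / 2904.0372 ≈ 0.964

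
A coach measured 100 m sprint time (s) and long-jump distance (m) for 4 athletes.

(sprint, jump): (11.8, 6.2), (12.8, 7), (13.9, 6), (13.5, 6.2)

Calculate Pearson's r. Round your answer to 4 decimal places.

n = 4, Σx = 52, Σy = 25.4, Σx² = 678.54, Σy² = 161.88, Σxy = 329.86
nΣxy − ΣxΣy = 1319.44 − 1320.8 = -1.36
nΣx² − (Σx)² = 2714.16 − 2704 = 10.16; nΣy² − (Σy)² = 647.52 − 645.16 = 2.36
r = -1.36 / √(10.16 × 2.36) = -1.36 / 4.8967 ≈ -0.2777

-0.2777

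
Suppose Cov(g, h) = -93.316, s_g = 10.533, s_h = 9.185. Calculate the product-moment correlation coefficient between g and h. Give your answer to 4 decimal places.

-0.9646

r = Cov(g,h) / (s_g · s_h) = -93.316 / (10.533 × 9.185)
  = -93.316 / 96.7456 ≈ -0.9646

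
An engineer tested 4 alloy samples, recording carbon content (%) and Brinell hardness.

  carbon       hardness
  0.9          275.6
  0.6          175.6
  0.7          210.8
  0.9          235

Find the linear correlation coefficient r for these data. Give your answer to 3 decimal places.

n = 4, Σx = 3.1, Σy = 897, Σx² = 2.47, Σy² = 206452.36, Σxy = 712.46
nΣxy − ΣxΣy = 2849.84 − 2780.7 = 69.14
nΣx² − (Σx)² = 9.88 − 9.61 = 0.27; nΣy² − (Σy)² = 825809.44 − 804609 = 21200.44
r = 69.14 / √(0.27 × 21200.44) = 69.14 / 75.6579 ≈ 0.914

0.914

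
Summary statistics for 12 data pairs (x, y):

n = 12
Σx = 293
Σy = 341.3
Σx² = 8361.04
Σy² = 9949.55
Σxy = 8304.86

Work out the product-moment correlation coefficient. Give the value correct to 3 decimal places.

r = (nΣxy − ΣxΣy) / √[(nΣx² − (Σx)²)(nΣy² − (Σy)²)]
Numerator: 12×8304.86 − 293×341.3 = -342.58
Denominator: √[(100332.48 − 85849)(119394.6 − 116485.69)] = √[14483.48 × 2908.91] = 6490.8505
r = -342.58 / 6490.8505 ≈ -0.053

-0.053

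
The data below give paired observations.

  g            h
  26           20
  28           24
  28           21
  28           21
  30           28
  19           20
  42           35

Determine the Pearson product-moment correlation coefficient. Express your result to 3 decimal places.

n = 7, Σg = 201, Σh = 169, Σg² = 6053, Σh² = 4267, Σgh = 5058
nΣgh − ΣgΣh = 35406 − 33969 = 1437
nΣg² − (Σg)² = 42371 − 40401 = 1970; nΣh² − (Σh)² = 29869 − 28561 = 1308
r = 1437 / √(1970 × 1308) = 1437 / 1605.2290 ≈ 0.895

0.895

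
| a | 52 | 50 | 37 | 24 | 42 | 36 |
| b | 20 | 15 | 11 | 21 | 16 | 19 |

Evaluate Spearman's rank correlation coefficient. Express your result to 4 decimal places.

Rank a: 6, 5, 3, 1, 4, 2
Rank b: 5, 2, 1, 6, 3, 4
d = rank(a) − rank(b): 1, 3, 2, -5, 1, -2; Σd² = 44
ρ = 1 − 6Σd² / [n(n²−1)] = 1 − 6×44 / (6×35) = 1 − 264/210 ≈ -0.2571

-0.2571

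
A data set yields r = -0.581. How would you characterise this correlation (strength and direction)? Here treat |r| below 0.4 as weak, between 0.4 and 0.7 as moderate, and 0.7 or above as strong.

moderate negative

r = -0.581 < 0 so the relationship is negative.
|r| = 0.581, which falls in the moderate range.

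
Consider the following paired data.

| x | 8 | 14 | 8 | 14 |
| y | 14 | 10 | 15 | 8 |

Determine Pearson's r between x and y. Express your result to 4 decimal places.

n = 4, Σx = 44, Σy = 47, Σx² = 520, Σy² = 585, Σxy = 484
nΣxy − ΣxΣy = 1936 − 2068 = -132
nΣx² − (Σx)² = 2080 − 1936 = 144; nΣy² − (Σy)² = 2340 − 2209 = 131
r = -132 / √(144 × 131) = -132 / 137.3463 ≈ -0.9611

-0.9611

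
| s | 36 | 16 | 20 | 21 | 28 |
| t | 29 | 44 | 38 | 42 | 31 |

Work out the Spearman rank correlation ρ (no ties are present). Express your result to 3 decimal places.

-0.900

Rank s: 5, 1, 2, 3, 4
Rank t: 1, 5, 3, 4, 2
d = rank(s) − rank(t): 4, -4, -1, -1, 2; Σd² = 38
ρ = 1 − 6Σd² / [n(n²−1)] = 1 − 6×38 / (5×24) = 1 − 228/120 ≈ -0.900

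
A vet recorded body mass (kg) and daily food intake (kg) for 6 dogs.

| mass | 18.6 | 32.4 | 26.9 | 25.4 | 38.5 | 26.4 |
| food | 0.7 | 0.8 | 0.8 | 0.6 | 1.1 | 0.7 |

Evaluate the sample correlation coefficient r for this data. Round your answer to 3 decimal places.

0.820

n = 6, Σx = 168.2, Σy = 4.7, Σx² = 4943.7, Σy² = 3.83, Σxy = 136.53
nΣxy − ΣxΣy = 819.18 − 790.54 = 28.64
nΣx² − (Σx)² = 29662.2 − 28291.24 = 1370.96; nΣy² − (Σy)² = 22.98 − 22.09 = 0.89
r = 28.64 / √(1370.96 × 0.89) = 28.64 / 34.9307 ≈ 0.820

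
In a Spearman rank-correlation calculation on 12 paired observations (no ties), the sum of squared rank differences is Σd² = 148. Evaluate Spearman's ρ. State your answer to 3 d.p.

0.483

ρ = 1 − 6Σd² / [n(n²−1)] = 1 − 6×148 / (12×143)
  = 1 − 888/1716 = 1 − 0.5175 ≈ 0.483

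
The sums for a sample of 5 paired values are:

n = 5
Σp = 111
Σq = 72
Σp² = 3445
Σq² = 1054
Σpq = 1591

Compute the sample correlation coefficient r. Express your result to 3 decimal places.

r = (nΣpq − ΣpΣq) / √[(nΣp² − (Σp)²)(nΣq² − (Σq)²)]
Numerator: 5×1591 − 111×72 = -37
Denominator: √[(17225 − 12321)(5270 − 5184)] = √[4904 × 86] = 649.4182
r = -37 / 649.4182 ≈ -0.057

-0.057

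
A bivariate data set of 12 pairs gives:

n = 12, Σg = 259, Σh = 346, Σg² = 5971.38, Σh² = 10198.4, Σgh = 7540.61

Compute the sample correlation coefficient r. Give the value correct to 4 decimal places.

r = (nΣgh − ΣgΣh) / √[(nΣg² − (Σg)²)(nΣh² − (Σh)²)]
Numerator: 12×7540.61 − 259×346 = 873.32
Denominator: √[(71656.56 − 67081)(122380.8 − 119716)] = √[4575.56 × 2664.8] = 3491.8408
r = 873.32 / 3491.8408 ≈ 0.2501

0.2501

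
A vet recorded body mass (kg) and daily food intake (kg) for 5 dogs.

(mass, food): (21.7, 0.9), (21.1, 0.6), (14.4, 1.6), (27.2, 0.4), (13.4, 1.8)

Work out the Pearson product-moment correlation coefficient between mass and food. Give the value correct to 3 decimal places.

n = 5, Σx = 97.8, Σy = 5.3, Σx² = 2042.86, Σy² = 7.13, Σxy = 90.23
nΣxy − ΣxΣy = 451.15 − 518.34 = -67.19
nΣx² − (Σx)² = 10214.3 − 9564.84 = 649.46; nΣy² − (Σy)² = 35.65 − 28.09 = 7.56
r = -67.19 / √(649.46 × 7.56) = -67.19 / 70.0708 ≈ -0.959

-0.959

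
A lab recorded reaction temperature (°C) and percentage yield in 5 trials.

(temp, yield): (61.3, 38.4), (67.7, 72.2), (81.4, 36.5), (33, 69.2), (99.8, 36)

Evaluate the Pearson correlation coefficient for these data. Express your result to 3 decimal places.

n = 5, Σx = 343.2, Σy = 252.3, Σx² = 26015.98, Σy² = 14104.29, Σxy = 16089.36
nΣxy − ΣxΣy = 80446.8 − 86589.36 = -6142.56
nΣx² − (Σx)² = 130079.9 − 117786.24 = 12293.66; nΣy² − (Σy)² = 70521.45 − 63655.29 = 6866.16
r = -6142.56 / √(12293.66 × 6866.16) = -6142.56 / 9187.5044 ≈ -0.669

-0.669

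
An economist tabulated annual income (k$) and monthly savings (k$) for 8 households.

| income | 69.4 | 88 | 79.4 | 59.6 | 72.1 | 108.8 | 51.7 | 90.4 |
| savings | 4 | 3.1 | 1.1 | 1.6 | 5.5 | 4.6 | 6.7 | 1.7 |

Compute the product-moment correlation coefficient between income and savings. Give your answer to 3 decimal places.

n = 8, Σx = 619.4, Σy = 28.3, Σx² = 50297.78, Σy² = 128.57, Σxy = 2130.2
nΣxy − ΣxΣy = 17041.6 − 17529.02 = -487.42
nΣx² − (Σx)² = 402382.24 − 383656.36 = 18725.88; nΣy² − (Σy)² = 1028.56 − 800.89 = 227.67
r = -487.42 / √(18725.88 × 227.67) = -487.42 / 2064.7811 ≈ -0.236

-0.236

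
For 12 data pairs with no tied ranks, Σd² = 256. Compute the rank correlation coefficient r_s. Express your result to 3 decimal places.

ρ = 1 − 6Σd² / [n(n²−1)] = 1 − 6×256 / (12×143)
  = 1 − 1536/1716 = 1 − 0.8951 ≈ 0.105

0.105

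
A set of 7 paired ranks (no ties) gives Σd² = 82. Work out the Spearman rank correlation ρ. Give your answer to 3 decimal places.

ρ = 1 − 6Σd² / [n(n²−1)] = 1 − 6×82 / (7×48)
  = 1 − 492/336 = 1 − 1.4643 ≈ -0.464

-0.464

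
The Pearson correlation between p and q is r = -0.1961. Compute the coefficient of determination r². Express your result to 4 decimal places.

r² = (-0.1961)² = 0.0385

0.0385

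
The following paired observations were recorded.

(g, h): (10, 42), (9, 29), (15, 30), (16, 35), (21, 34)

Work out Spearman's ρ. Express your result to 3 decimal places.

0.300

Rank g: 2, 1, 3, 4, 5
Rank h: 5, 1, 2, 4, 3
d = rank(g) − rank(h): -3, 0, 1, 0, 2; Σd² = 14
ρ = 1 − 6Σd² / [n(n²−1)] = 1 − 6×14 / (5×24) = 1 − 84/120 ≈ 0.300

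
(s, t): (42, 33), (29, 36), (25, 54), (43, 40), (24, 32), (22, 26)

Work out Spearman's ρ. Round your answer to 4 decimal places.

Rank s: 5, 4, 3, 6, 2, 1
Rank t: 3, 4, 6, 5, 2, 1
d = rank(s) − rank(t): 2, 0, -3, 1, 0, 0; Σd² = 14
ρ = 1 − 6Σd² / [n(n²−1)] = 1 − 6×14 / (6×35) = 1 − 84/210 ≈ 0.6000

0.6000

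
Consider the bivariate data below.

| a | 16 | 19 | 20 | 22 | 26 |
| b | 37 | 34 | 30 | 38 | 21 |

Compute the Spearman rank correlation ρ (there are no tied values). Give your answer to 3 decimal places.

-0.400

Rank a: 1, 2, 3, 4, 5
Rank b: 4, 3, 2, 5, 1
d = rank(a) − rank(b): -3, -1, 1, -1, 4; Σd² = 28
ρ = 1 − 6Σd² / [n(n²−1)] = 1 − 6×28 / (5×24) = 1 − 168/120 ≈ -0.400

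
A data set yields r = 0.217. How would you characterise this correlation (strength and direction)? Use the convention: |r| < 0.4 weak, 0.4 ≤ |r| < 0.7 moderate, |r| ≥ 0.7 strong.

weak positive

r = 0.217 > 0 so the relationship is positive.
|r| = 0.217, which falls in the weak range.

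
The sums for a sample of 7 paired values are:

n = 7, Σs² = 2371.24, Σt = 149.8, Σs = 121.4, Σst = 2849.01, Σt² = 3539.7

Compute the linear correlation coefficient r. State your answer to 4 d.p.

0.8426

r = (nΣst − ΣsΣt) / √[(nΣs² − (Σs)²)(nΣt² − (Σt)²)]
Numerator: 7×2849.01 − 121.4×149.8 = 1757.35
Denominator: √[(16598.68 − 14737.96)(24777.9 − 22440.04)] = √[1860.72 × 2337.86] = 2085.6900
r = 1757.35 / 2085.6900 ≈ 0.8426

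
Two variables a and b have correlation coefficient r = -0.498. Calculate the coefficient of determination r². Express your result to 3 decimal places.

0.248

r² = (-0.498)² = 0.248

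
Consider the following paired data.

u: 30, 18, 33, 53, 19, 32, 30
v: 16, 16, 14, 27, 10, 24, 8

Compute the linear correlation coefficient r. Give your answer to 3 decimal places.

n = 7, Σu = 215, Σv = 115, Σu² = 7407, Σv² = 2177, Σuv = 3859
nΣuv − ΣuΣv = 27013 − 24725 = 2288
nΣu² − (Σu)² = 51849 − 46225 = 5624; nΣv² − (Σv)² = 15239 − 13225 = 2014
r = 2288 / √(5624 × 2014) = 2288 / 3365.5217 ≈ 0.680

0.680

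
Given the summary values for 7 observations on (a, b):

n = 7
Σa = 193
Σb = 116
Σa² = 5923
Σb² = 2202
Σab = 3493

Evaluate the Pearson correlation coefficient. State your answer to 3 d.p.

0.718

r = (nΣab − ΣaΣb) / √[(nΣa² − (Σa)²)(nΣb² − (Σb)²)]
Numerator: 7×3493 − 193×116 = 2063
Denominator: √[(41461 − 37249)(15414 − 13456)] = √[4212 × 1958] = 2871.7758
r = 2063 / 2871.7758 ≈ 0.718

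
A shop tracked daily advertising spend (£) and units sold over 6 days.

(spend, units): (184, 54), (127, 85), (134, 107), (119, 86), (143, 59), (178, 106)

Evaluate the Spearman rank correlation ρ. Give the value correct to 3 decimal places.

-0.371

Rank spend: 6, 2, 3, 1, 4, 5
Rank units: 1, 3, 6, 4, 2, 5
d = rank(spend) − rank(units): 5, -1, -3, -3, 2, 0; Σd² = 48
ρ = 1 − 6Σd² / [n(n²−1)] = 1 − 6×48 / (6×35) = 1 − 288/210 ≈ -0.371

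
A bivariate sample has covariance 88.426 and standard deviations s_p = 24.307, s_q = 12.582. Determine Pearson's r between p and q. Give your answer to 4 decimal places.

r = Cov(p,q) / (s_p · s_q) = 88.426 / (24.307 × 12.582)
  = 88.426 / 305.8307 ≈ 0.2891

0.2891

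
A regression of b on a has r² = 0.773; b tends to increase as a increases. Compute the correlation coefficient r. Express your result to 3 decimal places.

0.879

|r| = √0.773 = 0.879
The association is positive, so r = 0.879.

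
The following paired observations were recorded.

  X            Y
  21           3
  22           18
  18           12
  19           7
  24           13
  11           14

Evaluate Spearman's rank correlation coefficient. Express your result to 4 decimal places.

Rank X: 4, 5, 2, 3, 6, 1
Rank Y: 1, 6, 3, 2, 4, 5
d = rank(X) − rank(Y): 3, -1, -1, 1, 2, -4; Σd² = 32
ρ = 1 − 6Σd² / [n(n²−1)] = 1 − 6×32 / (6×35) = 1 − 192/210 ≈ 0.0857

0.0857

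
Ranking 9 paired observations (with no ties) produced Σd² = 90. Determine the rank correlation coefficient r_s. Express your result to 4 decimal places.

ρ = 1 − 6Σd² / [n(n²−1)] = 1 − 6×90 / (9×80)
  = 1 − 540/720 = 1 − 0.75000 ≈ 0.2500

0.2500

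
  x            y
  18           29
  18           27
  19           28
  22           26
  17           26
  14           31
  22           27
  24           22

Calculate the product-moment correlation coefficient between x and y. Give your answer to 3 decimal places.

-0.808

n = 8, Σx = 154, Σy = 216, Σx² = 3038, Σy² = 5880, Σxy = 4110
nΣxy − ΣxΣy = 32880 − 33264 = -384
nΣx² − (Σx)² = 24304 − 23716 = 588; nΣy² − (Σy)² = 47040 − 46656 = 384
r = -384 / √(588 × 384) = -384 / 475.1758 ≈ -0.808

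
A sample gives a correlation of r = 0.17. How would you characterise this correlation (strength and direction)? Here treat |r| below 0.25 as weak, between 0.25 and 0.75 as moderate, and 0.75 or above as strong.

weak positive

r = 0.17 > 0 so the relationship is positive.
|r| = 0.17, which falls in the weak range.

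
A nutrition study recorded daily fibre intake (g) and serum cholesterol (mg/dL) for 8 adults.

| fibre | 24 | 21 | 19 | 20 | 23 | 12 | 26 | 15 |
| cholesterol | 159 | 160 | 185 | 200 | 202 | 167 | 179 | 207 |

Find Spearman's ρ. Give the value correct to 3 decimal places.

Rank fibre: 7, 5, 3, 4, 6, 1, 8, 2
Rank cholesterol: 1, 2, 5, 6, 7, 3, 4, 8
d = rank(fibre) − rank(cholesterol): 6, 3, -2, -2, -1, -2, 4, -6; Σd² = 110
ρ = 1 − 6Σd² / [n(n²−1)] = 1 − 6×110 / (8×63) = 1 − 660/504 ≈ -0.310

-0.310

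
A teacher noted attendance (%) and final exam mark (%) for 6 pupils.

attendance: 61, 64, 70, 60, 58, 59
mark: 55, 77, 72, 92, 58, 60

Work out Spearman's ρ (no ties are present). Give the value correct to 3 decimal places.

Rank attendance: 4, 5, 6, 3, 1, 2
Rank mark: 1, 5, 4, 6, 2, 3
d = rank(attendance) − rank(mark): 3, 0, 2, -3, -1, -1; Σd² = 24
ρ = 1 − 6Σd² / [n(n²−1)] = 1 − 6×24 / (6×35) = 1 − 144/210 ≈ 0.314

0.314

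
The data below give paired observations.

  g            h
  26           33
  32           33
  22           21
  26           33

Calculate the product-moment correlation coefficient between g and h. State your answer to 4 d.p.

n = 4, Σg = 106, Σh = 120, Σg² = 2860, Σh² = 3708, Σgh = 3234
nΣgh − ΣgΣh = 12936 − 12720 = 216
nΣg² − (Σg)² = 11440 − 11236 = 204; nΣh² − (Σh)² = 14832 − 14400 = 432
r = 216 / √(204 × 432) = 216 / 296.8636 ≈ 0.7276

0.7276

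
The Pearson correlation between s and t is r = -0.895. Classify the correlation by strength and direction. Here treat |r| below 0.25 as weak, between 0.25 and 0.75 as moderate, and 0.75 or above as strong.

strong negative

r = -0.895 < 0 so the relationship is negative.
|r| = 0.895, which falls in the strong range.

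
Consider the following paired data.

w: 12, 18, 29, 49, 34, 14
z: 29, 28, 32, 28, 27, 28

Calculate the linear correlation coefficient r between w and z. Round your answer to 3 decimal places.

-0.081

n = 6, Σw = 156, Σz = 172, Σw² = 5062, Σz² = 4946, Σwz = 4462
nΣwz − ΣwΣz = 26772 − 26832 = -60
nΣw² − (Σw)² = 30372 − 24336 = 6036; nΣz² − (Σz)² = 29676 − 29584 = 92
r = -60 / √(6036 × 92) = -60 / 745.1926 ≈ -0.081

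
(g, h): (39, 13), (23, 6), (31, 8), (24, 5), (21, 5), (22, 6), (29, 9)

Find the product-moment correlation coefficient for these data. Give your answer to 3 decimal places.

0.960

n = 7, Σg = 189, Σh = 52, Σg² = 5353, Σh² = 436, Σgh = 1511
nΣgh − ΣgΣh = 10577 − 9828 = 749
nΣg² − (Σg)² = 37471 − 35721 = 1750; nΣh² − (Σh)² = 3052 − 2704 = 348
r = 749 / √(1750 × 348) = 749 / 780.3845 ≈ 0.960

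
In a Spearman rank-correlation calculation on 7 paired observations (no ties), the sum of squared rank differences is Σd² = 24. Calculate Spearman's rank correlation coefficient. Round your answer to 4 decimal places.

0.5714

ρ = 1 − 6Σd² / [n(n²−1)] = 1 − 6×24 / (7×48)
  = 1 − 144/336 = 1 − 0.42857 ≈ 0.5714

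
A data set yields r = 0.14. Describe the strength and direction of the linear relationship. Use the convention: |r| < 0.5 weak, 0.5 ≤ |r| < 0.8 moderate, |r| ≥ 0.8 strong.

r = 0.14 > 0 so the relationship is positive.
|r| = 0.14, which falls in the weak range.

weak positive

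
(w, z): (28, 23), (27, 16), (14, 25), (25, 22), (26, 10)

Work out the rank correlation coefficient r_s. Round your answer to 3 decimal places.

-0.300

Rank w: 5, 4, 1, 2, 3
Rank z: 4, 2, 5, 3, 1
d = rank(w) − rank(z): 1, 2, -4, -1, 2; Σd² = 26
ρ = 1 − 6Σd² / [n(n²−1)] = 1 − 6×26 / (5×24) = 1 − 156/120 ≈ -0.300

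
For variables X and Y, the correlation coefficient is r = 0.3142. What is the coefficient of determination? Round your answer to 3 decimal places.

0.099

r² = (0.3142)² = 0.099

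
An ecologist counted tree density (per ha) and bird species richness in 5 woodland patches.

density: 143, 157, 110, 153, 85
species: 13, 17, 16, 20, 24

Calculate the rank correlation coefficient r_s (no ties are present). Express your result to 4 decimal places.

Rank density: 3, 5, 2, 4, 1
Rank species: 1, 3, 2, 4, 5
d = rank(density) − rank(species): 2, 2, 0, 0, -4; Σd² = 24
ρ = 1 − 6Σd² / [n(n²−1)] = 1 − 6×24 / (5×24) = 1 − 144/120 ≈ -0.2000

-0.2000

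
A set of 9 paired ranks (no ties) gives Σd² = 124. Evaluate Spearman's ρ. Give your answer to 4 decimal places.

-0.0333

ρ = 1 − 6Σd² / [n(n²−1)] = 1 − 6×124 / (9×80)
  = 1 − 744/720 = 1 − 1.03333 ≈ -0.0333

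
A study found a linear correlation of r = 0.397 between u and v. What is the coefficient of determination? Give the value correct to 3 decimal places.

0.158

r² = (0.397)² = 0.158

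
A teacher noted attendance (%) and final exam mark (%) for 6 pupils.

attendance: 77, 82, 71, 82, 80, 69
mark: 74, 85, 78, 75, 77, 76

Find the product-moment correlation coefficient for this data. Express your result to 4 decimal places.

0.2929

n = 6, Σx = 461, Σy = 465, Σx² = 35579, Σy² = 36115, Σxy = 35760
nΣxy − ΣxΣy = 214560 − 214365 = 195
nΣx² − (Σx)² = 213474 − 212521 = 953; nΣy² − (Σy)² = 216690 − 216225 = 465
r = 195 / √(953 × 465) = 195 / 665.6914 ≈ 0.2929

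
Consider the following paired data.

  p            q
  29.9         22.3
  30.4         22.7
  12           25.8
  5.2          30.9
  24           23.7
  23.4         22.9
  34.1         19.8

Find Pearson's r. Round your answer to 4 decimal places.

-0.9509

n = 7, Σp = 159, Σq = 168.1, Σp² = 4275.58, Σq² = 4111.17, Σpq = 3606.97
nΣpq − ΣpΣq = 25248.79 − 26727.9 = -1479.11
nΣp² − (Σp)² = 29929.06 − 25281 = 4648.06; nΣq² − (Σq)² = 28778.19 − 28257.61 = 520.58
r = -1479.11 / √(4648.06 × 520.58) = -1479.11 / 1555.5343 ≈ -0.9509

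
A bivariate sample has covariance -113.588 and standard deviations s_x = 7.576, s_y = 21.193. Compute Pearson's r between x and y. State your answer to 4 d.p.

-0.7075

r = Cov(x,y) / (s_x · s_y) = -113.588 / (7.576 × 21.193)
  = -113.588 / 160.5582 ≈ -0.7075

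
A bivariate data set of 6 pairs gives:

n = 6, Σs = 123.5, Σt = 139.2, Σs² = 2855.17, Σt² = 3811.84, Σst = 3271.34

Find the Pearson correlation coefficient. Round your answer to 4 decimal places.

r = (nΣst − ΣsΣt) / √[(nΣs² − (Σs)²)(nΣt² − (Σt)²)]
Numerator: 6×3271.34 − 123.5×139.2 = 2436.84
Denominator: √[(17131.02 − 15252.25)(22871.04 − 19376.64)] = √[1878.77 × 3494.4] = 2562.2595
r = 2436.84 / 2562.2595 ≈ 0.9511

0.9511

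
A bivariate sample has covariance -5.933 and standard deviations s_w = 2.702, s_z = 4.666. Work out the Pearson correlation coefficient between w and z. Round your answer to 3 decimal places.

-0.471

r = Cov(w,z) / (s_w · s_z) = -5.933 / (2.702 × 4.666)
  = -5.933 / 12.6075 ≈ -0.471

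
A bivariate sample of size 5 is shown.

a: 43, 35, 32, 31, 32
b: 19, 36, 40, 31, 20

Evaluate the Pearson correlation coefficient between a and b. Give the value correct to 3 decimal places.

n = 5, Σa = 173, Σb = 146, Σa² = 6083, Σb² = 4618, Σab = 4958
nΣab − ΣaΣb = 24790 − 25258 = -468
nΣa² − (Σa)² = 30415 − 29929 = 486; nΣb² − (Σb)² = 23090 − 21316 = 1774
r = -468 / √(486 × 1774) = -468 / 928.5279 ≈ -0.504

-0.504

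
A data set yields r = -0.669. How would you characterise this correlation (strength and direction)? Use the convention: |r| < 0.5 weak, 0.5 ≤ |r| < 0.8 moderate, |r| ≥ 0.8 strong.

moderate negative

r = -0.669 < 0 so the relationship is negative.
|r| = 0.669, which falls in the moderate range.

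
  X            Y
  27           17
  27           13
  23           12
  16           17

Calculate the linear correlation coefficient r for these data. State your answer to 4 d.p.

n = 4, ΣX = 93, ΣY = 59, ΣX² = 2243, ΣY² = 891, ΣXY = 1358
nΣXY − ΣXΣY = 5432 − 5487 = -55
nΣX² − (ΣX)² = 8972 − 8649 = 323; nΣY² − (ΣY)² = 3564 − 3481 = 83
r = -55 / √(323 × 83) = -55 / 163.7345 ≈ -0.3359

-0.3359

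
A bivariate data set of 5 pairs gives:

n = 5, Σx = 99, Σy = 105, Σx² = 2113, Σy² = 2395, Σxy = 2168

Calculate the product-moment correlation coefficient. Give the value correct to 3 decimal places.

r = (nΣxy − ΣxΣy) / √[(nΣx² − (Σx)²)(nΣy² − (Σy)²)]
Numerator: 5×2168 − 99×105 = 445
Denominator: √[(10565 − 9801)(11975 − 11025)] = √[764 × 950] = 851.9390
r = 445 / 851.9390 ≈ 0.522

0.522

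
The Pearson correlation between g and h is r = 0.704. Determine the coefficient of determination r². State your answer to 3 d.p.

0.496

r² = (0.704)² = 0.496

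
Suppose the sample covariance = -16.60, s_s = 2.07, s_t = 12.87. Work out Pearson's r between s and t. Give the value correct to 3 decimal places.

r = Cov(s,t) / (s_s · s_t) = -16.60 / (2.07 × 12.87)
  = -16.60 / 26.6409 ≈ -0.623

-0.623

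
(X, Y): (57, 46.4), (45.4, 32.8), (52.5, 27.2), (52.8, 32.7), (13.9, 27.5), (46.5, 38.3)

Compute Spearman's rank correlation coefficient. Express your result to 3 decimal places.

Rank X: 6, 2, 4, 5, 1, 3
Rank Y: 6, 4, 1, 3, 2, 5
d = rank(X) − rank(Y): 0, -2, 3, 2, -1, -2; Σd² = 22
ρ = 1 − 6Σd² / [n(n²−1)] = 1 − 6×22 / (6×35) = 1 − 132/210 ≈ 0.371

0.371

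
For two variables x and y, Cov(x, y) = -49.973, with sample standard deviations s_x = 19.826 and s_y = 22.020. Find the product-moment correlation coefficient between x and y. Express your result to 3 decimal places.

-0.114

r = Cov(x,y) / (s_x · s_y) = -49.973 / (19.826 × 22.020)
  = -49.973 / 436.5685 ≈ -0.114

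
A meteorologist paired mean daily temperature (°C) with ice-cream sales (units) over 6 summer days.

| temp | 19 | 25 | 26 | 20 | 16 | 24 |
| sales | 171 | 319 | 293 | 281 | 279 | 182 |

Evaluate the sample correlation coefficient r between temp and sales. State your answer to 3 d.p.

n = 6, Σx = 130, Σy = 1525, Σx² = 2894, Σy² = 406777, Σxy = 33294
nΣxy − ΣxΣy = 199764 − 198250 = 1514
nΣx² − (Σx)² = 17364 − 16900 = 464; nΣy² − (Σy)² = 2440662 − 2325625 = 115037
r = 1514 / √(464 × 115037) = 1514 / 7305.9680 ≈ 0.207

0.207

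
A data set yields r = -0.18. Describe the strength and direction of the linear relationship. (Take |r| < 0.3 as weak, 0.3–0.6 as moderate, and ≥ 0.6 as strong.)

r = -0.18 < 0 so the relationship is negative.
|r| = 0.18, which falls in the weak range.

weak negative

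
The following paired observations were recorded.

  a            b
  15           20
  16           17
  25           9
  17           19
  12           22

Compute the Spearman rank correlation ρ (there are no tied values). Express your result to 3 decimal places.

-0.900

Rank a: 2, 3, 5, 4, 1
Rank b: 4, 2, 1, 3, 5
d = rank(a) − rank(b): -2, 1, 4, 1, -4; Σd² = 38
ρ = 1 − 6Σd² / [n(n²−1)] = 1 − 6×38 / (5×24) = 1 − 228/120 ≈ -0.900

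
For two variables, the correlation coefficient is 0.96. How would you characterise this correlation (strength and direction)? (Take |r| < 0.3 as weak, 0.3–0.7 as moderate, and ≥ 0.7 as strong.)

r = 0.96 > 0 so the relationship is positive.
|r| = 0.96, which falls in the strong range.

strong positive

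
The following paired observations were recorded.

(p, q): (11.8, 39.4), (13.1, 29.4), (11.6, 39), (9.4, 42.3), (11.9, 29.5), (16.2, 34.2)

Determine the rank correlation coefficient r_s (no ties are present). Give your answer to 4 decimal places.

-0.7714

Rank p: 3, 5, 2, 1, 4, 6
Rank q: 5, 1, 4, 6, 2, 3
d = rank(p) − rank(q): -2, 4, -2, -5, 2, 3; Σd² = 62
ρ = 1 − 6Σd² / [n(n²−1)] = 1 − 6×62 / (6×35) = 1 − 372/210 ≈ -0.7714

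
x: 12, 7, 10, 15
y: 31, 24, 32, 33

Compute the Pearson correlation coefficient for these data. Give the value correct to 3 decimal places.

n = 4, Σx = 44, Σy = 120, Σx² = 518, Σy² = 3650, Σxy = 1355
nΣxy − ΣxΣy = 5420 − 5280 = 140
nΣx² − (Σx)² = 2072 − 1936 = 136; nΣy² − (Σy)² = 14600 − 14400 = 200
r = 140 / √(136 × 200) = 140 / 164.9242 ≈ 0.849

0.849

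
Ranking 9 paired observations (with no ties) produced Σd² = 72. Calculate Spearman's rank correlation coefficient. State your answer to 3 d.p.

0.400

ρ = 1 − 6Σd² / [n(n²−1)] = 1 − 6×72 / (9×80)
  = 1 − 432/720 = 1 − 0.6000 ≈ 0.400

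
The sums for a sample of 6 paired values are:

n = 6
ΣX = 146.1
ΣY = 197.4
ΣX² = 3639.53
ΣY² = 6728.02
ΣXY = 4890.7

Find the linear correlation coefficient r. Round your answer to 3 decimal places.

0.607

r = (nΣXY − ΣXΣY) / √[(nΣX² − (ΣX)²)(nΣY² − (ΣY)²)]
Numerator: 6×4890.7 − 146.1×197.4 = 504.06
Denominator: √[(21837.18 − 21345.21)(40368.12 − 38966.76)] = √[491.97 × 1401.36] = 830.3175
r = 504.06 / 830.3175 ≈ 0.607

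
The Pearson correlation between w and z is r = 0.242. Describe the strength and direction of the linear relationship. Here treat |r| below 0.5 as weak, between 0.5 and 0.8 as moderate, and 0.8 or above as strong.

r = 0.242 > 0 so the relationship is positive.
|r| = 0.242, which falls in the weak range.

weak positive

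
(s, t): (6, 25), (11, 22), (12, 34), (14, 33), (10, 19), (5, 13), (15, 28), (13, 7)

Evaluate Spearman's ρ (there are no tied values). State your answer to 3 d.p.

Rank s: 2, 4, 5, 7, 3, 1, 8, 6
Rank t: 5, 4, 8, 7, 3, 2, 6, 1
d = rank(s) − rank(t): -3, 0, -3, 0, 0, -1, 2, 5; Σd² = 48
ρ = 1 − 6Σd² / [n(n²−1)] = 1 − 6×48 / (8×63) = 1 − 288/504 ≈ 0.429

0.429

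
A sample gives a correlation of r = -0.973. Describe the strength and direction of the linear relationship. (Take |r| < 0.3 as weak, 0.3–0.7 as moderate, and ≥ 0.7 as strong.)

strong negative

r = -0.973 < 0 so the relationship is negative.
|r| = 0.973, which falls in the strong range.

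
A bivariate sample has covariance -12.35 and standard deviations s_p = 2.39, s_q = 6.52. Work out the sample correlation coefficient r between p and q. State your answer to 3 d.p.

-0.793

r = Cov(p,q) / (s_p · s_q) = -12.35 / (2.39 × 6.52)
  = -12.35 / 15.5828 ≈ -0.793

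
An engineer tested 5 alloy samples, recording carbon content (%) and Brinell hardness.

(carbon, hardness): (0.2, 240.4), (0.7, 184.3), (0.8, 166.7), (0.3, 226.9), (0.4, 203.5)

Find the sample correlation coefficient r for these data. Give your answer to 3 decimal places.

-0.979

n = 5, Σx = 2.4, Σy = 1021.8, Σx² = 1.42, Σy² = 212443.4, Σxy = 459.92
nΣxy − ΣxΣy = 2299.6 − 2452.32 = -152.72
nΣx² − (Σx)² = 7.1 − 5.76 = 1.34; nΣy² − (Σy)² = 1062217 − 1044075.24 = 18141.76
r = -152.72 / √(1.34 × 18141.76) = -152.72 / 155.9165 ≈ -0.979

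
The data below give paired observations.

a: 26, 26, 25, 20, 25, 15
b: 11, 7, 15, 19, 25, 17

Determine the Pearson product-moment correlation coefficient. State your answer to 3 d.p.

-0.310

n = 6, Σa = 137, Σb = 94, Σa² = 3227, Σb² = 1670, Σab = 2103
nΣab − ΣaΣb = 12618 − 12878 = -260
nΣa² − (Σa)² = 19362 − 18769 = 593; nΣb² − (Σb)² = 10020 − 8836 = 1184
r = -260 / √(593 × 1184) = -260 / 837.9212 ≈ -0.310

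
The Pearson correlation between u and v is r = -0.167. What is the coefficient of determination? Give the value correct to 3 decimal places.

0.028

r² = (-0.167)² = 0.028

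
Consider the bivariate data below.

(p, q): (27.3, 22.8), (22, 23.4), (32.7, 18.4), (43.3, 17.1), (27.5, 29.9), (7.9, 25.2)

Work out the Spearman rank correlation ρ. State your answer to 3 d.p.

-0.657

Rank p: 3, 2, 5, 6, 4, 1
Rank q: 3, 4, 2, 1, 6, 5
d = rank(p) − rank(q): 0, -2, 3, 5, -2, -4; Σd² = 58
ρ = 1 − 6Σd² / [n(n²−1)] = 1 − 6×58 / (6×35) = 1 − 348/210 ≈ -0.657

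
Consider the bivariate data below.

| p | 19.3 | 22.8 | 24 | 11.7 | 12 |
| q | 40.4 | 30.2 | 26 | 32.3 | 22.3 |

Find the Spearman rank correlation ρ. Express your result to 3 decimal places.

Rank p: 3, 4, 5, 1, 2
Rank q: 5, 3, 2, 4, 1
d = rank(p) − rank(q): -2, 1, 3, -3, 1; Σd² = 24
ρ = 1 − 6Σd² / [n(n²−1)] = 1 − 6×24 / (5×24) = 1 − 144/120 ≈ -0.200

-0.200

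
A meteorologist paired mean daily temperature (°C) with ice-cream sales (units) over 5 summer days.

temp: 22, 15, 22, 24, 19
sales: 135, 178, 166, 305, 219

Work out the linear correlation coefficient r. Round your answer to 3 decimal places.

n = 5, Σx = 102, Σy = 1003, Σx² = 2130, Σy² = 218451, Σxy = 20773
nΣxy − ΣxΣy = 103865 − 102306 = 1559
nΣx² − (Σx)² = 10650 − 10404 = 246; nΣy² − (Σy)² = 1092255 − 1006009 = 86246
r = 1559 / √(246 × 86246) = 1559 / 4606.1389 ≈ 0.338

0.338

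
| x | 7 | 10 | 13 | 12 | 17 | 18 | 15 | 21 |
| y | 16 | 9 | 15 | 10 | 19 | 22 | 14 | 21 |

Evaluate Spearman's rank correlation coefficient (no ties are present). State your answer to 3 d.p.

0.714

Rank x: 1, 2, 4, 3, 6, 7, 5, 8
Rank y: 5, 1, 4, 2, 6, 8, 3, 7
d = rank(x) − rank(y): -4, 1, 0, 1, 0, -1, 2, 1; Σd² = 24
ρ = 1 − 6Σd² / [n(n²−1)] = 1 − 6×24 / (8×63) = 1 − 144/504 ≈ 0.714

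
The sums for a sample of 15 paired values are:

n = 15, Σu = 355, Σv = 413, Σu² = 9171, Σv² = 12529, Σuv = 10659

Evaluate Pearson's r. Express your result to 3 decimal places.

0.937

r = (nΣuv − ΣuΣv) / √[(nΣu² − (Σu)²)(nΣv² − (Σv)²)]
Numerator: 15×10659 − 355×413 = 13270
Denominator: √[(137565 − 126025)(187935 − 170569)] = √[11540 × 17366] = 14156.3993
r = 13270 / 14156.3993 ≈ 0.937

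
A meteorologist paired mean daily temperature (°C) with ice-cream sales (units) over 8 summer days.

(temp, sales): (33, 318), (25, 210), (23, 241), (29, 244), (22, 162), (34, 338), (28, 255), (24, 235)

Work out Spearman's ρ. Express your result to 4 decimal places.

0.8810

Rank temp: 7, 4, 2, 6, 1, 8, 5, 3
Rank sales: 7, 2, 4, 5, 1, 8, 6, 3
d = rank(temp) − rank(sales): 0, 2, -2, 1, 0, 0, -1, 0; Σd² = 10
ρ = 1 − 6Σd² / [n(n²−1)] = 1 − 6×10 / (8×63) = 1 − 60/504 ≈ 0.8810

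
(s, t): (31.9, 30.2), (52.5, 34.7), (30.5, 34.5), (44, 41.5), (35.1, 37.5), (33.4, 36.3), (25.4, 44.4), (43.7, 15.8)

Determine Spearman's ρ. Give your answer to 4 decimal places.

Rank s: 3, 8, 2, 7, 5, 4, 1, 6
Rank t: 2, 4, 3, 7, 6, 5, 8, 1
d = rank(s) − rank(t): 1, 4, -1, 0, -1, -1, -7, 5; Σd² = 94
ρ = 1 − 6Σd² / [n(n²−1)] = 1 − 6×94 / (8×63) = 1 − 564/504 ≈ -0.1190

-0.1190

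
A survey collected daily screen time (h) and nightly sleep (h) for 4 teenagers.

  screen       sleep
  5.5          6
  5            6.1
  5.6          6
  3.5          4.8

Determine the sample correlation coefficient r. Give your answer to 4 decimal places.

0.9395

n = 4, Σx = 19.6, Σy = 22.9, Σx² = 98.86, Σy² = 132.25, Σxy = 113.9
nΣxy − ΣxΣy = 455.6 − 448.84 = 6.76
nΣx² − (Σx)² = 395.44 − 384.16 = 11.28; nΣy² − (Σy)² = 529 − 524.41 = 4.59
r = 6.76 / √(11.28 × 4.59) = 6.76 / 7.1955 ≈ 0.9395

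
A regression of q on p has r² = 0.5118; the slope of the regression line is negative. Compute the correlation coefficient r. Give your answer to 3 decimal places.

|r| = √0.5118 = 0.715
The association is negative, so r = −0.715.

-0.715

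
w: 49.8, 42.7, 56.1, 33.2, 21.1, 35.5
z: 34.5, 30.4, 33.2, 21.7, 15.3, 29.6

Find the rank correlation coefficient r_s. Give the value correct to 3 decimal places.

Rank w: 5, 4, 6, 2, 1, 3
Rank z: 6, 4, 5, 2, 1, 3
d = rank(w) − rank(z): -1, 0, 1, 0, 0, 0; Σd² = 2
ρ = 1 − 6Σd² / [n(n²−1)] = 1 − 6×2 / (6×35) = 1 − 12/210 ≈ 0.943

0.943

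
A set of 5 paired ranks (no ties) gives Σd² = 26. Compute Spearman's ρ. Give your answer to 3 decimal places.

ρ = 1 − 6Σd² / [n(n²−1)] = 1 − 6×26 / (5×24)
  = 1 − 156/120 = 1 − 1.3000 ≈ -0.300

-0.300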